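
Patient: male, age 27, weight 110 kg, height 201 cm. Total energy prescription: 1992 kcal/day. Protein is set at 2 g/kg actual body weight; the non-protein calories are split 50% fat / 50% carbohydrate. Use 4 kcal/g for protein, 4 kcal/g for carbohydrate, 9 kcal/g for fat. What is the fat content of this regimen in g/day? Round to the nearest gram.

62 g/day

Protein = 2 × 110 = 220 g → 220 × 4 = 880 kcal.
Non-protein calories = 1992 − 880 = 1112 kcal.
Fat: 50% × 1112 = 556 kcal; carbohydrate: 556 kcal.
Fat: 556 kcal ÷ 9 kcal/g = 61.7778 g.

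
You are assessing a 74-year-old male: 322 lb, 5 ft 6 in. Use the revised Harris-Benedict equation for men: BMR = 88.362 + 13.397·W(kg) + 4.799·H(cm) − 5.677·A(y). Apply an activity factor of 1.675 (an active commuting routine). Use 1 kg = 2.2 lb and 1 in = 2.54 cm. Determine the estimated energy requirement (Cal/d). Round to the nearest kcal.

Convert to metric: weight = 322 ÷ 2.2 = 146.3636 kg; height = (5×12 + 6) × 2.54 = 66 × 2.54 = 167.64 cm.
Harris-Benedict: BMR = 88.362 + 13.397(146.3636) + 4.799(167.64) − 5.677(74) = 2433.602 kcal/day.
TEE = BMR × activity factor = 2433.602 × 1.675 = 4076.2833 kcal/day.

4076 Cal/d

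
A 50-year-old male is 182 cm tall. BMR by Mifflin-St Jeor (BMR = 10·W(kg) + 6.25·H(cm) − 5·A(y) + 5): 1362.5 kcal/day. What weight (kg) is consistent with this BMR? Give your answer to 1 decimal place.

47.0 kg

1362.5 = 10·W + 6.25(182) − 5(50) + 5
10·W = 1362.5 − 892.5 = 470, so W = 47 kg.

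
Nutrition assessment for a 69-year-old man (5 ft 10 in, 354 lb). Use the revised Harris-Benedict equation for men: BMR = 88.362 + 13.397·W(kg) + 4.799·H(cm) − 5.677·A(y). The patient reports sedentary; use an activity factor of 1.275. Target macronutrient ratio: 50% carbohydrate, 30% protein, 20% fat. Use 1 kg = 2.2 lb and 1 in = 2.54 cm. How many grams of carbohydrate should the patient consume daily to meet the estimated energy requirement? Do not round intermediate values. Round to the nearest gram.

Convert to metric: weight = 354 ÷ 2.2 = 160.9091 kg; height = (5×12 + 10) × 2.54 = 70 × 2.54 = 177.8 cm.
Harris-Benedict: BMR = 88.362 + 13.397(160.9091) + 4.799(177.8) − 5.677(69) = 2705.6103 kcal/day.
TEE = 2705.6103 × 1.275 = 3449.6531 kcal/day.
Carbohydrate energy = 50% × 3449.6531 = 1724.8266 kcal.
Carbohydrate = 1724.8266 ÷ 4 kcal/g = 431.2066 g.

431 g/day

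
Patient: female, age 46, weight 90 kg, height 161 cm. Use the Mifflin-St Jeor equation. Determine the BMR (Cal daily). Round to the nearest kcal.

1515 Cal daily

Mifflin-St Jeor (female): BMR = 10(90) + 6.25(161) − 5(46) − 161 = 900 + 1006.25 − 230 − 161 = 1515.25 kcal/day.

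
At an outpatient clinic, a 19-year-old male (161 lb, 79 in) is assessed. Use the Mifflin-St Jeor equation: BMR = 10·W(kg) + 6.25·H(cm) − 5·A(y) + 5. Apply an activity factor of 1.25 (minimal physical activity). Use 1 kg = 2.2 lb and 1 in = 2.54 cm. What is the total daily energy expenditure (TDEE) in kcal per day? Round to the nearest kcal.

2370 kcal per day

Convert to metric: weight = 161 ÷ 2.2 = 73.1818 kg; height = 79 × 2.54 = 200.66 cm.
Mifflin-St Jeor (male): BMR = 10(73.1818) + 6.25(200.66) − 5(19) + 5 = 731.8182 + 1254.125 − 95 + 5 = 1895.9432 kcal/day.
TEE = BMR × activity factor = 1895.9432 × 1.25 = 2369.929 kcal/day.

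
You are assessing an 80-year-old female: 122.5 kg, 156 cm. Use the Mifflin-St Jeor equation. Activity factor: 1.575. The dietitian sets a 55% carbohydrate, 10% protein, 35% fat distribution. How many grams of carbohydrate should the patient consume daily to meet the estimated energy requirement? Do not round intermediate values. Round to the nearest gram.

Mifflin-St Jeor (female): BMR = 10(122.5) + 6.25(156) − 5(80) − 161 = 1225 + 975 − 400 − 161 = 1639 kcal/day.
TEE = 1639 × 1.575 = 2581.425 kcal/day.
Carbohydrate energy = 55% × 2581.425 = 1419.7838 kcal.
Carbohydrate = 1419.7838 ÷ 4 kcal/g = 354.9459 g.

355 g/day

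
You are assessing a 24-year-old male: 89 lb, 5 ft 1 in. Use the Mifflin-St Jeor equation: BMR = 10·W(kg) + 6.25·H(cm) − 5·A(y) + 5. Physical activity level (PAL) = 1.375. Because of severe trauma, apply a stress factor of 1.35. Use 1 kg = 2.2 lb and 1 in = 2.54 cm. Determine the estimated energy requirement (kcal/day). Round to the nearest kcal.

Convert to metric: weight = 89 ÷ 2.2 = 40.4545 kg; height = (5×12 + 1) × 2.54 = 61 × 2.54 = 154.94 cm.
Mifflin-St Jeor (male): BMR = 10(40.4545) + 6.25(154.94) − 5(24) + 5 = 404.5455 + 968.375 − 120 + 5 = 1257.9205 kcal/day.
TEE = BMR × activity factor = 1257.9205 × 1.375 = 1729.6406 kcal/day.
Apply stress factor: 1729.6406 × 1.35 = 2335.0148 kcal/day.

2335 kcal/day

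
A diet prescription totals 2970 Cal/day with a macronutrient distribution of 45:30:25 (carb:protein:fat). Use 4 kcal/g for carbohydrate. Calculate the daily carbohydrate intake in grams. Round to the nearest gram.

Carbohydrate energy = 45% × 2970 = 1336.5 kcal.
At 4 kcal/g: 1336.5 ÷ 4 = 334.125 g.

334 g/day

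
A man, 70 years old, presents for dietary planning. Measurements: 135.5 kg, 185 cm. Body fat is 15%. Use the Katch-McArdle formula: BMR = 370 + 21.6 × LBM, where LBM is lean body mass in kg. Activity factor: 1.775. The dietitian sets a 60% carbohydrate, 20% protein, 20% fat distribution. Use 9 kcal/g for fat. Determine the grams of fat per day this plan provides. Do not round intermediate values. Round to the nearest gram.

LBM = 135.5 × (1 − 0.15) = 115.175 kg. Katch-McArdle: BMR = 370 + 21.6 × 115.175 = 2857.78 kcal/day.
TEE = 2857.78 × 1.775 = 5072.5595 kcal/day.
Fat energy = 20% × 5072.5595 = 1014.5119 kcal.
Fat = 1014.5119 ÷ 9 kcal/g = 112.7235 g.

113 g/day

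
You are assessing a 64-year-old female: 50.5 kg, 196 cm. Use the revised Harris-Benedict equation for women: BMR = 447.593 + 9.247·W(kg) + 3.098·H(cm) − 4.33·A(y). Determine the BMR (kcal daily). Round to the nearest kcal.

Harris-Benedict: BMR = 447.593 + 9.247(50.5) + 3.098(196) − 4.33(64) = 1244.6545 kcal/day.

1245 kcal daily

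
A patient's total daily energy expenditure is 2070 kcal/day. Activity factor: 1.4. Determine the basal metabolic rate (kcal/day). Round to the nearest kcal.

BMR = TEE ÷ activity factor = 2070 ÷ 1.4 = 1478.5714 kcal/day.

1479 kcal/day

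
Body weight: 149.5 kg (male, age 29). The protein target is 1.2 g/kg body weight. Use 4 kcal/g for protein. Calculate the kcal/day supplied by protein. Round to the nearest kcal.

Protein = 1.2 g/kg × 149.5 kg = 179.4 g/day.
Protein energy = 179.4 g × 4 kcal/g = 717.6 kcal/day.

718 kcal/day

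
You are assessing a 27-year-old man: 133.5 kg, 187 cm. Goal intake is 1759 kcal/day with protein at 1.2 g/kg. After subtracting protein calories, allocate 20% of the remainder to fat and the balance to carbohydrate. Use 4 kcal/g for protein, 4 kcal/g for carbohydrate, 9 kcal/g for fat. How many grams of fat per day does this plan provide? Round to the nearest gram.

Protein = 1.2 × 133.5 = 160.2 g → 160.2 × 4 = 640.8 kcal.
Non-protein calories = 1759 − 640.8 = 1118.2 kcal.
Fat: 20% × 1118.2 = 223.64 kcal; carbohydrate: 894.56 kcal.
Fat: 223.64 kcal ÷ 9 kcal/g = 24.8489 g.

25 g/day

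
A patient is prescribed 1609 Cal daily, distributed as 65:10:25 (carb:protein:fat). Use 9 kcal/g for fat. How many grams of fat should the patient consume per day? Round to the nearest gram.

Fat energy = 25% × 1609 = 402.25 kcal.
At 9 kcal/g: 402.25 ÷ 9 = 44.6944 g.

45 g/day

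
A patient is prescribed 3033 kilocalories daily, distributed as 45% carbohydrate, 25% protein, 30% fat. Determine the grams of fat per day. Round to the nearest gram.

101 g/day

Fat energy = 30% × 3033 = 909.9 kcal.
At 9 kcal/g: 909.9 ÷ 9 = 101.1 g.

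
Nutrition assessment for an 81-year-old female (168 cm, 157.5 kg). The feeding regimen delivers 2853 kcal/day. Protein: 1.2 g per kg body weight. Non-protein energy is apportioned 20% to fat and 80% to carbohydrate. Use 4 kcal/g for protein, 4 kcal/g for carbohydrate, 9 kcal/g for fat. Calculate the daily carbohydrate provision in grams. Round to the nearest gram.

419 g/day

Protein = 1.2 × 157.5 = 189 g → 189 × 4 = 756 kcal.
Non-protein calories = 2853 − 756 = 2097 kcal.
Fat: 20% × 2097 = 419.4 kcal; carbohydrate: 1677.6 kcal.
Carbohydrate: 1677.6 kcal ÷ 4 kcal/g = 419.4 g.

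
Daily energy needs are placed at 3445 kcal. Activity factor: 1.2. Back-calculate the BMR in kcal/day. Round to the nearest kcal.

BMR = TEE ÷ activity factor = 3445 ÷ 1.2 = 2870.8333 kcal/day.

2871 kcal/day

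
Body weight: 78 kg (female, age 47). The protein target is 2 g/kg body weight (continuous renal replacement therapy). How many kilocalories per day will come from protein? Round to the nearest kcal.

Protein = 2 g/kg × 78 kg = 156 g/day.
Protein energy = 156 g × 4 kcal/g = 624 kcal/day.

624 kcal/day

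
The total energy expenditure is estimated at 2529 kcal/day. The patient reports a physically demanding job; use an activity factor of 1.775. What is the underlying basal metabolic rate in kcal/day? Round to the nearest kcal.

1425 kcal/day

BMR = TEE ÷ activity factor = 2529 ÷ 1.775 = 1424.7887 kcal/day.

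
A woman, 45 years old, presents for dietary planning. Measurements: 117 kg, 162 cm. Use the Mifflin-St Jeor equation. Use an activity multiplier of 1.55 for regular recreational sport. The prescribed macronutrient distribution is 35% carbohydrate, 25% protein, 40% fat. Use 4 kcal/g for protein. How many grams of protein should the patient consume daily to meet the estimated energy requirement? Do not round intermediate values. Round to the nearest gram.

Mifflin-St Jeor (female): BMR = 10(117) + 6.25(162) − 5(45) − 161 = 1170 + 1012.5 − 225 − 161 = 1796.5 kcal/day.
TEE = 1796.5 × 1.55 = 2784.575 kcal/day.
Protein energy = 25% × 2784.575 = 696.1438 kcal.
Protein = 696.1438 ÷ 4 kcal/g = 174.0359 g.

174 g/day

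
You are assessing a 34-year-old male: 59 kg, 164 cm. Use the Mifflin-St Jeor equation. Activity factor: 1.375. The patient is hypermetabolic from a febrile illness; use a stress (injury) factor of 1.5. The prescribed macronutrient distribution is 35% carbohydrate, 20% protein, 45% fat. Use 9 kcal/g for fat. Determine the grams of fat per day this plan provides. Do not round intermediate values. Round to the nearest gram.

150 g/day

Mifflin-St Jeor (male): BMR = 10(59) + 6.25(164) − 5(34) + 5 = 590 + 1025 − 170 + 5 = 1450 kcal/day.
TEE = 1450 × 1.375 = 1993.75 kcal/day.
With stress factor 1.5: 1993.75 × 1.5 = 2990.625 kcal/day.
Fat energy = 45% × 2990.625 = 1345.7813 kcal.
Fat = 1345.7813 ÷ 9 kcal/g = 149.5313 g.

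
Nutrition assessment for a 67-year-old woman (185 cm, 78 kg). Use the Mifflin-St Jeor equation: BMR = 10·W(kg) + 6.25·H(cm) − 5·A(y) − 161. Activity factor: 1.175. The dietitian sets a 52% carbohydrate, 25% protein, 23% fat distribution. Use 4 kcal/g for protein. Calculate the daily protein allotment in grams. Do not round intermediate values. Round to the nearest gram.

Mifflin-St Jeor (female): BMR = 10(78) + 6.25(185) − 5(67) − 161 = 780 + 1156.25 − 335 − 161 = 1440.25 kcal/day.
TEE = 1440.25 × 1.175 = 1692.2938 kcal/day.
Protein energy = 25% × 1692.2938 = 423.0734 kcal.
Protein = 423.0734 ÷ 4 kcal/g = 105.7684 g.

106 g/day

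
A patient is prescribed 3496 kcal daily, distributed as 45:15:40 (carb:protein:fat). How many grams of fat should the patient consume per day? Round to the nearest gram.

155 g/day

Fat energy = 40% × 3496 = 1398.4 kcal.
At 9 kcal/g: 1398.4 ÷ 9 = 155.3778 g.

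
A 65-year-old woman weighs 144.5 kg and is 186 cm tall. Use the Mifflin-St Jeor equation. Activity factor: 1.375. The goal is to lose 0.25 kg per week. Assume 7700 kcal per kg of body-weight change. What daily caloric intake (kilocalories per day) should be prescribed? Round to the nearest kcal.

2642 kilocalories per day

Mifflin-St Jeor (female): BMR = 10(144.5) + 6.25(186) − 5(65) − 161 = 1445 + 1162.5 − 325 − 161 = 2121.5 kcal/day.
TEE = 2121.5 × 1.375 = 2917.0625 kcal/day.
Required daily deficit = 0.25 × 7700 ÷ 7 = 275 kcal/day.
Target intake = 2917.0625 − 275 = 2642.0625 kcal/day.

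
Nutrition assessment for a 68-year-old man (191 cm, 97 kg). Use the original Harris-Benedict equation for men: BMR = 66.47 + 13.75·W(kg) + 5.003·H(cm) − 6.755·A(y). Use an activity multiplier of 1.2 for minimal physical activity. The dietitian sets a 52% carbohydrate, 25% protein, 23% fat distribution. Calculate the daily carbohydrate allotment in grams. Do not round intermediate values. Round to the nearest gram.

296 g/day

Harris-Benedict: BMR = 66.47 + 13.75(97) + 5.003(191) − 6.755(68) = 1896.453 kcal/day.
TEE = 1896.453 × 1.2 = 2275.7436 kcal/day.
Carbohydrate energy = 52% × 2275.7436 = 1183.3867 kcal.
Carbohydrate = 1183.3867 ÷ 4 kcal/g = 295.8467 g.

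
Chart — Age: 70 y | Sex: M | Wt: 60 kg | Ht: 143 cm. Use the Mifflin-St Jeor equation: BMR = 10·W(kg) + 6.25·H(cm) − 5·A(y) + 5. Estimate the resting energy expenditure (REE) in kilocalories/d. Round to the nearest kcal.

1149 kilocalories/d

Mifflin-St Jeor (male): BMR = 10(60) + 6.25(143) − 5(70) + 5 = 600 + 893.75 − 350 + 5 = 1148.75 kcal/day.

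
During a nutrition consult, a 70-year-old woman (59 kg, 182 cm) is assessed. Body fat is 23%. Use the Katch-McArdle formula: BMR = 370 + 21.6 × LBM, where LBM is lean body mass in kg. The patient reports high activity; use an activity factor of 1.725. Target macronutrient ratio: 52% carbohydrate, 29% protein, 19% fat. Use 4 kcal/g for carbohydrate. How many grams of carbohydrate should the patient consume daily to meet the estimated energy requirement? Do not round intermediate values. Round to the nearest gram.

303 g/day

LBM = 59 × (1 − 0.23) = 45.43 kg. Katch-McArdle: BMR = 370 + 21.6 × 45.43 = 1351.288 kcal/day.
TEE = 1351.288 × 1.725 = 2330.9718 kcal/day.
Carbohydrate energy = 52% × 2330.9718 = 1212.1053 kcal.
Carbohydrate = 1212.1053 ÷ 4 kcal/g = 303.0263 g.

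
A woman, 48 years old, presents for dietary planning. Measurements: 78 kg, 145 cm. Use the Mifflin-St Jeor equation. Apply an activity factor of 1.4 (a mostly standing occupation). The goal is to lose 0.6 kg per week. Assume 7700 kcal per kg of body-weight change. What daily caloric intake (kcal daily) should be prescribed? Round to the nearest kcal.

1139 kcal daily

Mifflin-St Jeor (female): BMR = 10(78) + 6.25(145) − 5(48) − 161 = 780 + 906.25 − 240 − 161 = 1285.25 kcal/day.
TEE = 1285.25 × 1.4 = 1799.35 kcal/day.
Required daily deficit = 0.6 × 7700 ÷ 7 = 660 kcal/day.
Target intake = 1799.35 − 660 = 1139.35 kcal/day.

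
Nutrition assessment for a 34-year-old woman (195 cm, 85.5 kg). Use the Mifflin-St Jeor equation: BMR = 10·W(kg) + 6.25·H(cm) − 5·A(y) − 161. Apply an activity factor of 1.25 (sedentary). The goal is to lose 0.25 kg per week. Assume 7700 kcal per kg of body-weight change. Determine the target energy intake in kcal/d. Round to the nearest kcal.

Mifflin-St Jeor (female): BMR = 10(85.5) + 6.25(195) − 5(34) − 161 = 855 + 1218.75 − 170 − 161 = 1742.75 kcal/day.
TEE = 1742.75 × 1.25 = 2178.4375 kcal/day.
Required daily deficit = 0.25 × 7700 ÷ 7 = 275 kcal/day.
Target intake = 2178.4375 − 275 = 1903.4375 kcal/day.

1903 kcal/d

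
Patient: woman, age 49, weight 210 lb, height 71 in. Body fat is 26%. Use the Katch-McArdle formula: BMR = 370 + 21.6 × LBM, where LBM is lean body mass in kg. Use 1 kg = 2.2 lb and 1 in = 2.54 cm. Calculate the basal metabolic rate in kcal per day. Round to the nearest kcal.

Convert to metric: weight = 210 ÷ 2.2 = 95.4545 kg; height = 71 × 2.54 = 180.34 cm.
LBM = 95.4545 × (1 − 0.26) = 70.6364 kg. Katch-McArdle: BMR = 370 + 21.6 × 70.6364 = 1895.7455 kcal/day.

1896 kcal per day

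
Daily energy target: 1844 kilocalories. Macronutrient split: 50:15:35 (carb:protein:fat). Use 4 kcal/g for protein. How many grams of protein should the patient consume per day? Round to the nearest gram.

Protein energy = 15% × 1844 = 276.6 kcal.
At 4 kcal/g: 276.6 ÷ 4 = 69.15 g.

69 g/day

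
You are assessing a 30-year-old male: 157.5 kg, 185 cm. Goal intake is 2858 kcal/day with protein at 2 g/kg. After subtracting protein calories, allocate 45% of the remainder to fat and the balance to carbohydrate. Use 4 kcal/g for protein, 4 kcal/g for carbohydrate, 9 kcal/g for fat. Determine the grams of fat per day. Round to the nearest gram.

80 g/day

Protein = 2 × 157.5 = 315 g → 315 × 4 = 1260 kcal.
Non-protein calories = 2858 − 1260 = 1598 kcal.
Fat: 45% × 1598 = 719.1 kcal; carbohydrate: 878.9 kcal.
Fat: 719.1 kcal ÷ 9 kcal/g = 79.9 g.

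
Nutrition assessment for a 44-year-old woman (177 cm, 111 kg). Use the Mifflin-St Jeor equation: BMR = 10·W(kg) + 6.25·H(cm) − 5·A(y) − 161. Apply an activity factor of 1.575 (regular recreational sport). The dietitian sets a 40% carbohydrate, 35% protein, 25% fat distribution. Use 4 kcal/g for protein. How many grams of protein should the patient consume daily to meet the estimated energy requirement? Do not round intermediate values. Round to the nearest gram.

Mifflin-St Jeor (female): BMR = 10(111) + 6.25(177) − 5(44) − 161 = 1110 + 1106.25 − 220 − 161 = 1835.25 kcal/day.
TEE = 1835.25 × 1.575 = 2890.5188 kcal/day.
Protein energy = 35% × 2890.5188 = 1011.6816 kcal.
Protein = 1011.6816 ÷ 4 kcal/g = 252.9204 g.

253 g/day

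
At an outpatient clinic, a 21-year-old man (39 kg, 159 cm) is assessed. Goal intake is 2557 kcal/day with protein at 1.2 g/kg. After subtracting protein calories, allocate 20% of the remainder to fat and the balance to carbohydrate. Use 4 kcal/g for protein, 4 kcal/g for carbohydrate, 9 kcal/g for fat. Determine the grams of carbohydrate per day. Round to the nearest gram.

Protein = 1.2 × 39 = 46.8 g → 46.8 × 4 = 187.2 kcal.
Non-protein calories = 2557 − 187.2 = 2369.8 kcal.
Fat: 20% × 2369.8 = 473.96 kcal; carbohydrate: 1895.84 kcal.
Carbohydrate: 1895.84 kcal ÷ 4 kcal/g = 473.96 g.

474 g/day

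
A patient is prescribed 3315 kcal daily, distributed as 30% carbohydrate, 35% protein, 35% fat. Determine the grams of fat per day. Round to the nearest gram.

129 g/day

Fat energy = 35% × 3315 = 1160.25 kcal.
At 9 kcal/g: 1160.25 ÷ 9 = 128.9167 g.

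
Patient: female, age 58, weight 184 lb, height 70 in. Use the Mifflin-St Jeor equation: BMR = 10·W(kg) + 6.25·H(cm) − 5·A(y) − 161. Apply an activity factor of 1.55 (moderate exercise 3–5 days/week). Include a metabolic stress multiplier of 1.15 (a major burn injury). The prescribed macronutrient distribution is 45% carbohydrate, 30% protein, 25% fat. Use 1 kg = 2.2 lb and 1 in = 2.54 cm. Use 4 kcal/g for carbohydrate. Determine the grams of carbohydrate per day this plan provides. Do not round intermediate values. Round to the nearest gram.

300 g/day

Convert to metric: weight = 184 ÷ 2.2 = 83.6364 kg; height = 70 × 2.54 = 177.8 cm.
Mifflin-St Jeor (female): BMR = 10(83.6364) + 6.25(177.8) − 5(58) − 161 = 836.3636 + 1111.25 − 290 − 161 = 1496.6136 kcal/day.
TEE = 1496.6136 × 1.55 = 2319.7511 kcal/day.
With stress factor 1.15: 2319.7511 × 1.15 = 2667.7138 kcal/day.
Carbohydrate energy = 45% × 2667.7138 = 1200.4712 kcal.
Carbohydrate = 1200.4712 ÷ 4 kcal/g = 300.1178 g.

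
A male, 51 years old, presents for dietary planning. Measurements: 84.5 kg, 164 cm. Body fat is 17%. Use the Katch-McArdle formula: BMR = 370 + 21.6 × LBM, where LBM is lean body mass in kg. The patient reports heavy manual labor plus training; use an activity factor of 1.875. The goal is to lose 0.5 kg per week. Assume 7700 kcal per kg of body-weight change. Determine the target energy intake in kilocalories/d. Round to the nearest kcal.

2984 kilocalories/d

LBM = 84.5 × (1 − 0.17) = 70.135 kg. Katch-McArdle: BMR = 370 + 21.6 × 70.135 = 1884.916 kcal/day.
TEE = 1884.916 × 1.875 = 3534.2175 kcal/day.
Required daily deficit = 0.5 × 7700 ÷ 7 = 550 kcal/day.
Target intake = 3534.2175 − 550 = 2984.2175 kcal/day.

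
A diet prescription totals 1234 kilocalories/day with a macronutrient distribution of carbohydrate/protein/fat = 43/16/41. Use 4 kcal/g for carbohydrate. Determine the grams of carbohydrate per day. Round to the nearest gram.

Carbohydrate energy = 43% × 1234 = 530.62 kcal.
At 4 kcal/g: 530.62 ÷ 4 = 132.655 g.

133 g/day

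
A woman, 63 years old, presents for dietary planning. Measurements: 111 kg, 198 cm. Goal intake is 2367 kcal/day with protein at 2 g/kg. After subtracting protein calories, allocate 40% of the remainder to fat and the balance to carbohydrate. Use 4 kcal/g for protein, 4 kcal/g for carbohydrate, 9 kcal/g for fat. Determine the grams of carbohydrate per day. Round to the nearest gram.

222 g/day

Protein = 2 × 111 = 222 g → 222 × 4 = 888 kcal.
Non-protein calories = 2367 − 888 = 1479 kcal.
Fat: 40% × 1479 = 591.6 kcal; carbohydrate: 887.4 kcal.
Carbohydrate: 887.4 kcal ÷ 4 kcal/g = 221.85 g.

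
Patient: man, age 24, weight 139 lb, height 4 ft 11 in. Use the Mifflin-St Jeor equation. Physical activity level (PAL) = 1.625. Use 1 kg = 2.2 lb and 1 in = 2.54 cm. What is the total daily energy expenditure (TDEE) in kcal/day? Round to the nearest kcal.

2362 kcal/day

Convert to metric: weight = 139 ÷ 2.2 = 63.1818 kg; height = (4×12 + 11) × 2.54 = 59 × 2.54 = 149.86 cm.
Mifflin-St Jeor (male): BMR = 10(63.1818) + 6.25(149.86) − 5(24) + 5 = 631.8182 + 936.625 − 120 + 5 = 1453.4432 kcal/day.
TEE = BMR × activity factor = 1453.4432 × 1.625 = 2361.8452 kcal/day.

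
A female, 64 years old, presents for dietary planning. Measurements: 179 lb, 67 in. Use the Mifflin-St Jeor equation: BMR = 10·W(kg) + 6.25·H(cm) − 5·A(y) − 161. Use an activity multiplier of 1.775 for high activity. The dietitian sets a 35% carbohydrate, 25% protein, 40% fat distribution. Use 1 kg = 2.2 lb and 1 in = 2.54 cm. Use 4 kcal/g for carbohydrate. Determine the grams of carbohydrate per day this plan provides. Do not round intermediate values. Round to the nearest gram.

Convert to metric: weight = 179 ÷ 2.2 = 81.3636 kg; height = 67 × 2.54 = 170.18 cm.
Mifflin-St Jeor (female): BMR = 10(81.3636) + 6.25(170.18) − 5(64) − 161 = 813.6364 + 1063.625 − 320 − 161 = 1396.2614 kcal/day.
TEE = 1396.2614 × 1.775 = 2478.3639 kcal/day.
Carbohydrate energy = 35% × 2478.3639 = 867.4274 kcal.
Carbohydrate = 867.4274 ÷ 4 kcal/g = 216.8568 g.

217 g/day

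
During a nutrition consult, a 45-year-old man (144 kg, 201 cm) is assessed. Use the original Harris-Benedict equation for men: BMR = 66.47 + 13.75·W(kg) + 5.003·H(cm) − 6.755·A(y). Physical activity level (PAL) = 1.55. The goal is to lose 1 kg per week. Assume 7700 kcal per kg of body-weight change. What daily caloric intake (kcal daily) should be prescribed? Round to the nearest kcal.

3160 kcal daily

Harris-Benedict: BMR = 66.47 + 13.75(144) + 5.003(201) − 6.755(45) = 2748.098 kcal/day.
TEE = 2748.098 × 1.55 = 4259.5519 kcal/day.
Required daily deficit = 1 × 7700 ÷ 7 = 1100 kcal/day.
Target intake = 4259.5519 − 1100 = 3159.5519 kcal/day.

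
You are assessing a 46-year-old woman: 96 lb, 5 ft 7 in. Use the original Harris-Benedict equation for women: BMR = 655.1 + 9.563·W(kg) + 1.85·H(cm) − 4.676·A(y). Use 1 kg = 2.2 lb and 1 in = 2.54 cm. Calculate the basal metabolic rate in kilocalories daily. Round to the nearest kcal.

1172 kilocalories daily

Convert to metric: weight = 96 ÷ 2.2 = 43.6364 kg; height = (5×12 + 7) × 2.54 = 67 × 2.54 = 170.18 cm.
Harris-Benedict: BMR = 655.1 + 9.563(43.6364) + 1.85(170.18) − 4.676(46) = 1172.1315 kcal/day.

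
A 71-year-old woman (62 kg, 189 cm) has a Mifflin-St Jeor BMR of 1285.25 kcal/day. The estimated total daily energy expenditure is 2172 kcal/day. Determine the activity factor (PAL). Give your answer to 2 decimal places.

Activity factor = TEE ÷ BMR = 2172 ÷ 1285.25 = 1.69.

1.69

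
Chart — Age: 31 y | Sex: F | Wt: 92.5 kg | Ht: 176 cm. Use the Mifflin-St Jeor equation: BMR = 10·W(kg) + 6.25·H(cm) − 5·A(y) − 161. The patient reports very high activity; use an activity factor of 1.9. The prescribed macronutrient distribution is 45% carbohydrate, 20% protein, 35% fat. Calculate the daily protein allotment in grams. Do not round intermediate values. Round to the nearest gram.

Mifflin-St Jeor (female): BMR = 10(92.5) + 6.25(176) − 5(31) − 161 = 925 + 1100 − 155 − 161 = 1709 kcal/day.
TEE = 1709 × 1.9 = 3247.1 kcal/day.
Protein energy = 20% × 3247.1 = 649.42 kcal.
Protein = 649.42 ÷ 4 kcal/g = 162.355 g.

162 g/day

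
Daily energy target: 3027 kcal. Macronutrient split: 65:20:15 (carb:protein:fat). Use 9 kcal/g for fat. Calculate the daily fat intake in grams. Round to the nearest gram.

50 g/day

Fat energy = 15% × 3027 = 454.05 kcal.
At 9 kcal/g: 454.05 ÷ 9 = 50.45 g.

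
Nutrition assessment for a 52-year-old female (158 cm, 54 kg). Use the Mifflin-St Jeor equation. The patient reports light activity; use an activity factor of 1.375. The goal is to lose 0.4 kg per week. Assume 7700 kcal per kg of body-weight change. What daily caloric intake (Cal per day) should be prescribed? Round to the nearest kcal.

Mifflin-St Jeor (female): BMR = 10(54) + 6.25(158) − 5(52) − 161 = 540 + 987.5 − 260 − 161 = 1106.5 kcal/day.
TEE = 1106.5 × 1.375 = 1521.4375 kcal/day.
Required daily deficit = 0.4 × 7700 ÷ 7 = 440 kcal/day.
Target intake = 1521.4375 − 440 = 1081.4375 kcal/day.

1081 Cal per day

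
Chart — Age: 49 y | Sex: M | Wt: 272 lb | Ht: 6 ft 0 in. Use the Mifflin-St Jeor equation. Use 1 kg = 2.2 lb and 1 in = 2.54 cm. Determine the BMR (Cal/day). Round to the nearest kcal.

Convert to metric: weight = 272 ÷ 2.2 = 123.6364 kg; height = (6×12 + 0) × 2.54 = 72 × 2.54 = 182.88 cm.
Mifflin-St Jeor (male): BMR = 10(123.6364) + 6.25(182.88) − 5(49) + 5 = 1236.3636 + 1143 − 245 + 5 = 2139.3636 kcal/day.

2139 Cal/day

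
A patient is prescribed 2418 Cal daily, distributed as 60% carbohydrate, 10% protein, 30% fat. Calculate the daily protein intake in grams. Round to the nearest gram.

Protein energy = 10% × 2418 = 241.8 kcal.
At 4 kcal/g: 241.8 ÷ 4 = 60.45 g.

60 g/day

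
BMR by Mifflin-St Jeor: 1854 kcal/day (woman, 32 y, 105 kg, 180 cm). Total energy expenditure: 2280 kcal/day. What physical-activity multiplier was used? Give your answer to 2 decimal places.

Activity factor = TEE ÷ BMR = 2280 ÷ 1854 = 1.23.

1.23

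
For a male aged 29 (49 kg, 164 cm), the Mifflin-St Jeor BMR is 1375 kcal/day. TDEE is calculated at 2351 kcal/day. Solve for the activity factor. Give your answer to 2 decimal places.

Activity factor = TEE ÷ BMR = 2351 ÷ 1375 = 1.71.

1.71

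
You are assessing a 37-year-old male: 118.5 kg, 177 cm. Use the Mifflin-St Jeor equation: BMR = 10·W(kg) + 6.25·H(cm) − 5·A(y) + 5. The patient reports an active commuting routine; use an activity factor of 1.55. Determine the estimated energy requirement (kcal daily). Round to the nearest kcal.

3272 kcal daily

Mifflin-St Jeor (male): BMR = 10(118.5) + 6.25(177) − 5(37) + 5 = 1185 + 1106.25 − 185 + 5 = 2111.25 kcal/day.
TEE = BMR × activity factor = 2111.25 × 1.55 = 3272.4375 kcal/day.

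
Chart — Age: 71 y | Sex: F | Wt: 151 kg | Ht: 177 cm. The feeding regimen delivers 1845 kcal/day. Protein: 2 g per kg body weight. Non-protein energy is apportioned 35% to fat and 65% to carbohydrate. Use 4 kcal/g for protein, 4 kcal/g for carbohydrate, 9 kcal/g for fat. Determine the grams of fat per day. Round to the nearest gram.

Protein = 2 × 151 = 302 g → 302 × 4 = 1208 kcal.
Non-protein calories = 1845 − 1208 = 637 kcal.
Fat: 35% × 637 = 222.95 kcal; carbohydrate: 414.05 kcal.
Fat: 222.95 kcal ÷ 9 kcal/g = 24.7722 g.

25 g/day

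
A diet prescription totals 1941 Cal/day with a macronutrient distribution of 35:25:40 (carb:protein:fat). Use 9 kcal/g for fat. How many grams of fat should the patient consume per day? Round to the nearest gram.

Fat energy = 40% × 1941 = 776.4 kcal.
At 9 kcal/g: 776.4 ÷ 9 = 86.2667 g.

86 g/day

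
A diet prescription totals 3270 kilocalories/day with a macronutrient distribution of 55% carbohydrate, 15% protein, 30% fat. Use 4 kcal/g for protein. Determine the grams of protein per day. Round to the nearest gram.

Protein energy = 15% × 3270 = 490.5 kcal.
At 4 kcal/g: 490.5 ÷ 4 = 122.625 g.

123 g/day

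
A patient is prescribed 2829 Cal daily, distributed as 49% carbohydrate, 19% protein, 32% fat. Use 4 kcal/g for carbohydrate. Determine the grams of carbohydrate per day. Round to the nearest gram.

347 g/day

Carbohydrate energy = 49% × 2829 = 1386.21 kcal.
At 4 kcal/g: 1386.21 ÷ 4 = 346.5525 g.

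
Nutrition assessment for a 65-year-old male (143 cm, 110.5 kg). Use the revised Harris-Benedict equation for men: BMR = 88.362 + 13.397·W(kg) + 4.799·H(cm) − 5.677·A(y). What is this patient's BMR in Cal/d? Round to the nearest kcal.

1886 Cal/d

Harris-Benedict: BMR = 88.362 + 13.397(110.5) + 4.799(143) − 5.677(65) = 1885.9825 kcal/day.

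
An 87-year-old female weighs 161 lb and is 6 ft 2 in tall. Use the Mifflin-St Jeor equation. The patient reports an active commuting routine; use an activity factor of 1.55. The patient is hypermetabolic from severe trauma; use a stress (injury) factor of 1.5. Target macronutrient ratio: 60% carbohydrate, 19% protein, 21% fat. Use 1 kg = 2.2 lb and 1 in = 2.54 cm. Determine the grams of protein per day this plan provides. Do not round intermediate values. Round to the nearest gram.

145 g/day

Convert to metric: weight = 161 ÷ 2.2 = 73.1818 kg; height = (6×12 + 2) × 2.54 = 74 × 2.54 = 187.96 cm.
Mifflin-St Jeor (female): BMR = 10(73.1818) + 6.25(187.96) − 5(87) − 161 = 731.8182 + 1174.75 − 435 − 161 = 1310.5682 kcal/day.
TEE = 1310.5682 × 1.55 = 2031.3807 kcal/day.
With stress factor 1.5: 2031.3807 × 1.5 = 3047.071 kcal/day.
Protein energy = 19% × 3047.071 = 578.9435 kcal.
Protein = 578.9435 ÷ 4 kcal/g = 144.7359 g.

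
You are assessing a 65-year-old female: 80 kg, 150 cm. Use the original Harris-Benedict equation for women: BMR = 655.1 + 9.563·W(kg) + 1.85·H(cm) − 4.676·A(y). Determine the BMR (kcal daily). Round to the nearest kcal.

Harris-Benedict: BMR = 655.1 + 9.563(80) + 1.85(150) − 4.676(65) = 1393.7 kcal/day.

1394 kcal daily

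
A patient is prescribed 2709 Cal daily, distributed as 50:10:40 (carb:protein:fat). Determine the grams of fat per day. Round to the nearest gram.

120 g/day

Fat energy = 40% × 2709 = 1083.6 kcal.
At 9 kcal/g: 1083.6 ÷ 9 = 120.4 g.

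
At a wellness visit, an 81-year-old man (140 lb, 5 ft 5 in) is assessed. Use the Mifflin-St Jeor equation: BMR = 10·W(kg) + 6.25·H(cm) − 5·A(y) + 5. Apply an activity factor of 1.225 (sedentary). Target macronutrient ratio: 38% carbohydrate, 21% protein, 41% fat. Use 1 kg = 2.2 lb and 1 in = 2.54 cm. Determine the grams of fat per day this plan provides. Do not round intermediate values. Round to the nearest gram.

Convert to metric: weight = 140 ÷ 2.2 = 63.6364 kg; height = (5×12 + 5) × 2.54 = 65 × 2.54 = 165.1 cm.
Mifflin-St Jeor (male): BMR = 10(63.6364) + 6.25(165.1) − 5(81) + 5 = 636.3636 + 1031.875 − 405 + 5 = 1268.2386 kcal/day.
TEE = 1268.2386 × 1.225 = 1553.5923 kcal/day.
Fat energy = 41% × 1553.5923 = 636.9729 kcal.
Fat = 636.9729 ÷ 9 kcal/g = 70.7748 g.

71 g/day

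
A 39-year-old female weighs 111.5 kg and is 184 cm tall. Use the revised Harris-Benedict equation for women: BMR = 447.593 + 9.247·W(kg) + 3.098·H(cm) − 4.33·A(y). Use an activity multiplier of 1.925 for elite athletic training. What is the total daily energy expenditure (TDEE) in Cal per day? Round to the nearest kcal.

3619 Cal per day

Harris-Benedict: BMR = 447.593 + 9.247(111.5) + 3.098(184) − 4.33(39) = 1879.7955 kcal/day.
TEE = BMR × activity factor = 1879.7955 × 1.925 = 3618.6063 kcal/day.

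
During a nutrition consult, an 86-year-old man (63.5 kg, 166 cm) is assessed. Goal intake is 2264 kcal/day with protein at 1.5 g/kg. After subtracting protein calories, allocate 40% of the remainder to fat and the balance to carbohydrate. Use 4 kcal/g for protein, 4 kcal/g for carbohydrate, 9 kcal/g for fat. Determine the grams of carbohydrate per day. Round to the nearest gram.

Protein = 1.5 × 63.5 = 95.25 g → 95.25 × 4 = 381 kcal.
Non-protein calories = 2264 − 381 = 1883 kcal.
Fat: 40% × 1883 = 753.2 kcal; carbohydrate: 1129.8 kcal.
Carbohydrate: 1129.8 kcal ÷ 4 kcal/g = 282.45 g.

282 g/day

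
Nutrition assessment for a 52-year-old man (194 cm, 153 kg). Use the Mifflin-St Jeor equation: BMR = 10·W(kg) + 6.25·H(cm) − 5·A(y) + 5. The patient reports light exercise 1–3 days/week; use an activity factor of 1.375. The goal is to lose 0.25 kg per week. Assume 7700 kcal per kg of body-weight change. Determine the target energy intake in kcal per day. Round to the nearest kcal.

Mifflin-St Jeor (male): BMR = 10(153) + 6.25(194) − 5(52) + 5 = 1530 + 1212.5 − 260 + 5 = 2487.5 kcal/day.
TEE = 2487.5 × 1.375 = 3420.3125 kcal/day.
Required daily deficit = 0.25 × 7700 ÷ 7 = 275 kcal/day.
Target intake = 3420.3125 − 275 = 3145.3125 kcal/day.

3145 kcal per day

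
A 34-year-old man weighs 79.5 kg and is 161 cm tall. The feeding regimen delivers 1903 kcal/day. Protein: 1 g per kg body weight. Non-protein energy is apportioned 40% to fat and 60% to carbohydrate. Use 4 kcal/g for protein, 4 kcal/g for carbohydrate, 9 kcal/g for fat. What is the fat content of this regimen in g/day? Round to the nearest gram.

70 g/day

Protein = 1 × 79.5 = 79.5 g → 79.5 × 4 = 318 kcal.
Non-protein calories = 1903 − 318 = 1585 kcal.
Fat: 40% × 1585 = 634 kcal; carbohydrate: 951 kcal.
Fat: 634 kcal ÷ 9 kcal/g = 70.4444 g.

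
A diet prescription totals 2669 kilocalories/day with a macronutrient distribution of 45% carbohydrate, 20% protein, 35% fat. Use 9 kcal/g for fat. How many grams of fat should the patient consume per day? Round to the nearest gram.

104 g/day

Fat energy = 35% × 2669 = 934.15 kcal.
At 9 kcal/g: 934.15 ÷ 9 = 103.7944 g.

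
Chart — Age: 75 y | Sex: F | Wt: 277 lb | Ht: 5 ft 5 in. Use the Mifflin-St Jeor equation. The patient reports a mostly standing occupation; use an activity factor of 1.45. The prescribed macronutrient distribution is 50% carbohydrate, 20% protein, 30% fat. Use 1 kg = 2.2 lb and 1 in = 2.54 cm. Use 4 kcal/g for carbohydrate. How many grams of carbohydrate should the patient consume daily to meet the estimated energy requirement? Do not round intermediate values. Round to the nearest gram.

318 g/day

Convert to metric: weight = 277 ÷ 2.2 = 125.9091 kg; height = (5×12 + 5) × 2.54 = 65 × 2.54 = 165.1 cm.
Mifflin-St Jeor (female): BMR = 10(125.9091) + 6.25(165.1) − 5(75) − 161 = 1259.0909 + 1031.875 − 375 − 161 = 1754.9659 kcal/day.
TEE = 1754.9659 × 1.45 = 2544.7006 kcal/day.
Carbohydrate energy = 50% × 2544.7006 = 1272.3503 kcal.
Carbohydrate = 1272.3503 ÷ 4 kcal/g = 318.0876 g.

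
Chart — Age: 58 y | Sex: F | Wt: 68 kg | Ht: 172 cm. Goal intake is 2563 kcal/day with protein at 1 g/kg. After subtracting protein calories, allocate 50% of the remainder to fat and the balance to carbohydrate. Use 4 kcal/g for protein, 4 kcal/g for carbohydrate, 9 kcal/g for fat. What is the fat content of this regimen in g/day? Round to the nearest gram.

127 g/day

Protein = 1 × 68 = 68 g → 68 × 4 = 272 kcal.
Non-protein calories = 2563 − 272 = 2291 kcal.
Fat: 50% × 2291 = 1145.5 kcal; carbohydrate: 1145.5 kcal.
Fat: 1145.5 kcal ÷ 9 kcal/g = 127.2778 g.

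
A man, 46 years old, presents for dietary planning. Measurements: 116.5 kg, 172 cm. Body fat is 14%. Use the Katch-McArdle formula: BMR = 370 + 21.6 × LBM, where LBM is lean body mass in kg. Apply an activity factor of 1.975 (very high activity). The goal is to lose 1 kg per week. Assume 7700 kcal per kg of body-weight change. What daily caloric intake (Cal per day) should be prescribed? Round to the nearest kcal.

3905 Cal per day

LBM = 116.5 × (1 − 0.14) = 100.19 kg. Katch-McArdle: BMR = 370 + 21.6 × 100.19 = 2534.104 kcal/day.
TEE = 2534.104 × 1.975 = 5004.8554 kcal/day.
Required daily deficit = 1 × 7700 ÷ 7 = 1100 kcal/day.
Target intake = 5004.8554 − 1100 = 3904.8554 kcal/day.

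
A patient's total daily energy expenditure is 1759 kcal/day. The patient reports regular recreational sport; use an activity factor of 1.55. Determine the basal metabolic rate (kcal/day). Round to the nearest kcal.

BMR = TEE ÷ activity factor = 1759 ÷ 1.55 = 1134.8387 kcal/day.

1135 kcal/day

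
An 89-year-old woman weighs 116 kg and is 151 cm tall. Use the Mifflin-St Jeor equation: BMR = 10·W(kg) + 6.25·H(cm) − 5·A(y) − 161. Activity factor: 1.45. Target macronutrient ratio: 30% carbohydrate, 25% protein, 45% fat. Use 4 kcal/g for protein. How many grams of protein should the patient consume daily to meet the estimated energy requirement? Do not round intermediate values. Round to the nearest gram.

Mifflin-St Jeor (female): BMR = 10(116) + 6.25(151) − 5(89) − 161 = 1160 + 943.75 − 445 − 161 = 1497.75 kcal/day.
TEE = 1497.75 × 1.45 = 2171.7375 kcal/day.
Protein energy = 25% × 2171.7375 = 542.9344 kcal.
Protein = 542.9344 ÷ 4 kcal/g = 135.7336 g.

136 g/day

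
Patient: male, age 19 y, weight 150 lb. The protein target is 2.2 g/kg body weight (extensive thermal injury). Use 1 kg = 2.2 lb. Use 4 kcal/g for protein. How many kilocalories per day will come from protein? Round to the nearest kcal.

Weight in kg = 150 ÷ 2.2 = 68.1818 kg.
Protein = 2.2 g/kg × 68.1818 kg = 150 g/day.
Protein energy = 150 g × 4 kcal/g = 600 kcal/day.

600 kcal/day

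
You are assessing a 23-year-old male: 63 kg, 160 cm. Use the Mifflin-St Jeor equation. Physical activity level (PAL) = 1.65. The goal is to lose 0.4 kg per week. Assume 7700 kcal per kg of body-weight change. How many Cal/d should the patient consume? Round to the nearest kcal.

Mifflin-St Jeor (male): BMR = 10(63) + 6.25(160) − 5(23) + 5 = 630 + 1000 − 115 + 5 = 1520 kcal/day.
TEE = 1520 × 1.65 = 2508 kcal/day.
Required daily deficit = 0.4 × 7700 ÷ 7 = 440 kcal/day.
Target intake = 2508 − 440 = 2068 kcal/day.

2068 Cal/d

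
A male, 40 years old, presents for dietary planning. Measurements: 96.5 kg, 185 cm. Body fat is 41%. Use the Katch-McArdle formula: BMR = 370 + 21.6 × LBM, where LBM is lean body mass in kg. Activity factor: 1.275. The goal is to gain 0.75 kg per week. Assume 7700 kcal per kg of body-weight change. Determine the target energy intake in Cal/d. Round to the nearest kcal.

2865 Cal/d

LBM = 96.5 × (1 − 0.41) = 56.935 kg. Katch-McArdle: BMR = 370 + 21.6 × 56.935 = 1599.796 kcal/day.
TEE = 1599.796 × 1.275 = 2039.7399 kcal/day.
Required daily surplus = 0.75 × 7700 ÷ 7 = 825 kcal/day.
Target intake = 2039.7399 + 825 = 2864.7399 kcal/day.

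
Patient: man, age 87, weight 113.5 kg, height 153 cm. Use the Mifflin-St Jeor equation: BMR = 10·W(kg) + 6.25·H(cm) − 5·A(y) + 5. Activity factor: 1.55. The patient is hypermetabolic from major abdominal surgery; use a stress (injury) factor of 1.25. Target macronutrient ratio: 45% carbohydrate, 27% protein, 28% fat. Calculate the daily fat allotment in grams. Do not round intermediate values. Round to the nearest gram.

100 g/day

Mifflin-St Jeor (male): BMR = 10(113.5) + 6.25(153) − 5(87) + 5 = 1135 + 956.25 − 435 + 5 = 1661.25 kcal/day.
TEE = 1661.25 × 1.55 = 2574.9375 kcal/day.
With stress factor 1.25: 2574.9375 × 1.25 = 3218.6719 kcal/day.
Fat energy = 28% × 3218.6719 = 901.2281 kcal.
Fat = 901.2281 ÷ 9 kcal/g = 100.1365 g.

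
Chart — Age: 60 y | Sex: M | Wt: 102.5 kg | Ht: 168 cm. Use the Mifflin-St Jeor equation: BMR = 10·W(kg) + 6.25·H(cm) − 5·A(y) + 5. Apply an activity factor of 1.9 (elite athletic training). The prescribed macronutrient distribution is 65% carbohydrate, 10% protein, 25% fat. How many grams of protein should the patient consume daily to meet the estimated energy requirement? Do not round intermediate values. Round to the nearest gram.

85 g/day

Mifflin-St Jeor (male): BMR = 10(102.5) + 6.25(168) − 5(60) + 5 = 1025 + 1050 − 300 + 5 = 1780 kcal/day.
TEE = 1780 × 1.9 = 3382 kcal/day.
Protein energy = 10% × 3382 = 338.2 kcal.
Protein = 338.2 ÷ 4 kcal/g = 84.55 g.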